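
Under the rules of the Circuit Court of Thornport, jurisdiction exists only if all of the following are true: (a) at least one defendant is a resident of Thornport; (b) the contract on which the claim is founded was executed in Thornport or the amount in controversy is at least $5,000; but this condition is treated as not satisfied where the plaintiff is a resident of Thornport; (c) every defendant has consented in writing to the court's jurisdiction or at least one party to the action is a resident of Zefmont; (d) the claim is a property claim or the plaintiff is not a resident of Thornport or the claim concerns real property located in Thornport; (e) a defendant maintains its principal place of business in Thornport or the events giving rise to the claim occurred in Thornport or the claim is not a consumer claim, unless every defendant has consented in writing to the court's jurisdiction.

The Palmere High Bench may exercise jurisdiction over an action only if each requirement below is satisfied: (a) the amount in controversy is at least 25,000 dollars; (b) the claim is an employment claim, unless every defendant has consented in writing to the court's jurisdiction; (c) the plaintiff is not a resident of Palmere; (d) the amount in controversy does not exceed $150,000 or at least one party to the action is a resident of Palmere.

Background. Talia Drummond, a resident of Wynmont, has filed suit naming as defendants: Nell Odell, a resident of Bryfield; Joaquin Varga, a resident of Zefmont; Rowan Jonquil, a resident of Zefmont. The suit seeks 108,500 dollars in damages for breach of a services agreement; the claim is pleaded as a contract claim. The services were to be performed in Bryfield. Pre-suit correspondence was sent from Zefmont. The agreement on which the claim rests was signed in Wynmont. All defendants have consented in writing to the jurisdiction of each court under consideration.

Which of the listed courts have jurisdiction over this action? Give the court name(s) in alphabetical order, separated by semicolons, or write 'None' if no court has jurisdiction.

The Circuit Court of Thornport:
  (a) No defendant resides in Thornport (they reside in Bryfield, Zefmont, Zefmont). Not met.
  (b) The amount in controversy is USD 108,500, which meets the USD 5,000 floor — that alternative is enough. The exception is not triggered, since the plaintiff resides in Wynmont, not Thornport. Condition met.
  (c) Every defendant has filed written consent — that alternative is enough. Satisfied.
  (d) The plaintiff resides in Wynmont, which is not Thornport, so this disjunct is met. Satisfied.
  (e) The claim is a contract claim, not a consumer claim, which satisfies one of the alternatives. Met.
  → Not every requirement is met — no jurisdiction.
The Palmere High Bench:
  (a) The amount in controversy is 108,500 dollars, which meets the USD 25,000 floor. Satisfied.
  (b) The claim is a contract claim, not an employment claim. The proviso rescues it, though: every defendant has filed written consent. Satisfied.
  (c) The plaintiff resides in Wynmont, which is not Palmere. Met.
  (d) The amount in controversy is 108,500 dollars, within the $150,000 ceiling, so this disjunct is met. Condition met.
  → All conditions met; jurisdiction exists.

the Palmere High Bench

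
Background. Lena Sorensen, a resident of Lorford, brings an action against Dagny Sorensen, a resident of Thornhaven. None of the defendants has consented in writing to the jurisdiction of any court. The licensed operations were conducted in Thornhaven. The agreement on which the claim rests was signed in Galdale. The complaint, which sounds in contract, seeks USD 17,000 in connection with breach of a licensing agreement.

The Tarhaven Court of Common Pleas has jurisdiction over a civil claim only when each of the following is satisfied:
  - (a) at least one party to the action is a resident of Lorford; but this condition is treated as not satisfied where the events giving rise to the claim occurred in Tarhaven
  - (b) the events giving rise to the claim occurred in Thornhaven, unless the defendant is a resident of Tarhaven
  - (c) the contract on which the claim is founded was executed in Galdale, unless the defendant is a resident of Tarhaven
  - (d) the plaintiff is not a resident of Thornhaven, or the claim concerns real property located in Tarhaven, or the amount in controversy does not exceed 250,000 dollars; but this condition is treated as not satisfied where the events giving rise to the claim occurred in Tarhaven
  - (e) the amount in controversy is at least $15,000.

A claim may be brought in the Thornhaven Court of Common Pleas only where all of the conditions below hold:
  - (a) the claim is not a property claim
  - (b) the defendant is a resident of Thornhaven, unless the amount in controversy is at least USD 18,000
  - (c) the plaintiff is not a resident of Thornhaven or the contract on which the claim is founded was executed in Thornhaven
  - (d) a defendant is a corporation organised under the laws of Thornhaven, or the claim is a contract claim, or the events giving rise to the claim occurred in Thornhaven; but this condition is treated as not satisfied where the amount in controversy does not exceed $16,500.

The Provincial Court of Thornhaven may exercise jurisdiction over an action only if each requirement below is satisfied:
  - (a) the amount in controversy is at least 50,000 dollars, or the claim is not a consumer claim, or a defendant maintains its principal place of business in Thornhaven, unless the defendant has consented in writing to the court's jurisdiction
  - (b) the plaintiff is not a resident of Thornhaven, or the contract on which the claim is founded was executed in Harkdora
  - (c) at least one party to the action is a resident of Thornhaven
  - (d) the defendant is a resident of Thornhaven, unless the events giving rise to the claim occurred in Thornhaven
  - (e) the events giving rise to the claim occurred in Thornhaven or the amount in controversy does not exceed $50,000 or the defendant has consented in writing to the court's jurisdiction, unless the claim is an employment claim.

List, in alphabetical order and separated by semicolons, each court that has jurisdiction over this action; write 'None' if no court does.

the Provincial Court of Thornhaven; the Tarhaven Court of Common Pleas; the Thornhaven Court of Common Pleas

The Tarhaven Court of Common Pleas:
  (a) Lena Sorensen resides in Lorford. And the carve-out is inapplicable — the operative events occurred in Thornhaven, not Tarhaven. Met.
  (b) The operative events occurred in Thornhaven. Condition met.
  (c) The contract was executed in Galdale. Condition met.
  (d) The plaintiff resides in Lorford, which is not Thornhaven, which satisfies one of the alternatives. The carve-out does not apply: the operative events occurred in Thornhaven, not Tarhaven. Met.
  (e) The amount in controversy is 17,000 dollars, which meets the 15,000 dollars floor. Met.
  → Jurisdiction lies.
The Thornhaven Court of Common Pleas:
  (a) The claim is a contract claim, not a property claim. Met.
  (b) The defendant resides in Thornhaven. Met.
  (c) The plaintiff resides in Lorford, which is not Thornhaven, which satisfies one of the alternatives. Met.
  (d) The claim is a contract claim — that alternative is enough. The exception is not triggered, since the amount in controversy is USD 17,000, above the USD 16,500 ceiling. Met.
  → The court has jurisdiction.
The Provincial Court of Thornhaven:
  (a) The claim is a contract claim, not a consumer claim — that alternative is enough. Met.
  (b) The plaintiff resides in Lorford, which is not Thornhaven — that alternative is enough. Condition met.
  (c) Dagny Sorensen resides in Thornhaven. Satisfied.
  (d) The defendant resides in Thornhaven. Satisfied.
  (e) The operative events occurred in Thornhaven, which satisfies one of the alternatives. Condition met.
  → Every requirement is satisfied — jurisdiction.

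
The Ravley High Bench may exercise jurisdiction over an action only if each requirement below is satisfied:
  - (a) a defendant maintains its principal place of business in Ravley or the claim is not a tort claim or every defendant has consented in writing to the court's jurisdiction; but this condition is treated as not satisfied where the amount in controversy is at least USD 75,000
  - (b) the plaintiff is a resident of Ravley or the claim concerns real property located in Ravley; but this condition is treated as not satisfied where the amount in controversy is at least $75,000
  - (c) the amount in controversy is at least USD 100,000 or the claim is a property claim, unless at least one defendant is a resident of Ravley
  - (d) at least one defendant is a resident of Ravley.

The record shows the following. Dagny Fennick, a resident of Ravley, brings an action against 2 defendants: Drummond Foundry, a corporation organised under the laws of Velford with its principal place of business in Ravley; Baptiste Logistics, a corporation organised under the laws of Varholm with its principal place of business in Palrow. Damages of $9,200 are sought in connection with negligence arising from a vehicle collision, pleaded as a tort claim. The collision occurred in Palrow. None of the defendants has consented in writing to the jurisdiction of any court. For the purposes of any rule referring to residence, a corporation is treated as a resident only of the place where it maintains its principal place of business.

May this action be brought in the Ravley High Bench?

Yes

The Ravley High Bench:
  (a) Drummond Foundry has its principal place of business in Ravley — that alternative is enough. And the carve-out is inapplicable — the amount in controversy is USD 9,200, below the $75,000 floor. Condition met.
  (b) The plaintiff resides in Ravley — that alternative is enough. The exception is not triggered, since the amount in controversy is $9,200, below the USD 75,000 floor. Satisfied.
  (c) The amount in controversy is $9,200, below the 100,000 dollars floor; the claim is a tort claim, not a property claim — every alternative fails. However, Drummond Foundry resides in Ravley, so the 'unless' proviso supplies this condition. Condition met.
  (d) Drummond Foundry resides in Ravley. Satisfied.
  → All conditions met; jurisdiction exists.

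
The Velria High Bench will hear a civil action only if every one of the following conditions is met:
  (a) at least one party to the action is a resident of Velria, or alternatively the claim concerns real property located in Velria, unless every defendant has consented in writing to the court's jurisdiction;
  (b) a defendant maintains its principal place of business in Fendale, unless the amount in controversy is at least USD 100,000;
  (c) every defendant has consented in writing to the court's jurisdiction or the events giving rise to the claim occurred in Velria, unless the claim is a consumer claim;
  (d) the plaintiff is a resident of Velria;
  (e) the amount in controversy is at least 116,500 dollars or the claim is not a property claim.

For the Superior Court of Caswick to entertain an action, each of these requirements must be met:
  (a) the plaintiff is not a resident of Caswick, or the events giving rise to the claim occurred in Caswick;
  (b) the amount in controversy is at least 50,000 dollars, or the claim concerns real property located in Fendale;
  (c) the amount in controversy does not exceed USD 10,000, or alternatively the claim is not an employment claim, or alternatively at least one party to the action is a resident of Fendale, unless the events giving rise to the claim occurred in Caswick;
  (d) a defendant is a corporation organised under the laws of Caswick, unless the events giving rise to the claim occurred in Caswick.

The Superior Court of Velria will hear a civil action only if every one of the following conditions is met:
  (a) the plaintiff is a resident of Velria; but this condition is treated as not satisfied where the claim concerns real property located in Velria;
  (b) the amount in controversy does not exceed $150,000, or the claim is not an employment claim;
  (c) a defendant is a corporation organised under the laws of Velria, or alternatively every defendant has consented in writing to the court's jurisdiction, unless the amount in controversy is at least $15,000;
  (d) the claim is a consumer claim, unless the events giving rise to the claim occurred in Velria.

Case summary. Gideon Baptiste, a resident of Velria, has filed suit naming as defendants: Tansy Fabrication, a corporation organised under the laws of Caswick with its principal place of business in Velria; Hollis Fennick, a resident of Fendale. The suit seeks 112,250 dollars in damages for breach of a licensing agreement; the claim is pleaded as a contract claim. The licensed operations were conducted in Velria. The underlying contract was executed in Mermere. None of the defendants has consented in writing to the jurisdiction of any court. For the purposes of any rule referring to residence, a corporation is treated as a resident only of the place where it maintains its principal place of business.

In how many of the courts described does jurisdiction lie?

The Velria High Bench:
  (a) Gideon Baptiste resides in Velria, which satisfies one of the alternatives. Met.
  (b) The corporate defendant(s) have their principal place of business in Velria, not Fendale. The proviso rescues it, though: the amount in controversy is 112,250 dollars, which meets the USD 100,000 floor. Condition met.
  (c) The operative events occurred in Velria, so this disjunct is met. Satisfied.
  (d) The plaintiff resides in Velria. Condition met.
  (e) The claim is a contract claim, not a property claim, which satisfies one of the alternatives. Condition met.
  → The court has jurisdiction.
The Superior Court of Caswick:
  (a) The plaintiff resides in Velria, which is not Caswick — that alternative is enough. Satisfied.
  (b) The amount in controversy is USD 112,250, which meets the 50,000 dollars floor, so one alternative holds. Condition met.
  (c) The claim is a contract claim, not an employment claim — that alternative is enough. Met.
  (d) Tansy Fabrication is organised under the laws of Caswick. Met.
  → Every requirement is satisfied — jurisdiction.
The Superior Court of Velria:
  (a) The plaintiff resides in Velria. And the carve-out is inapplicable — the claim does not concern real property. Met.
  (b) The amount in controversy is USD 112,250, within the USD 150,000 ceiling — that alternative is enough. Condition met.
  (c) The corporate defendant(s) are organised in Caswick, not Velria; no such written consent has been filed — none of the alternatives is met. But the amount in controversy is $112,250, which meets the USD 15,000 floor, and the 'unless' clause therefore excuses the requirement. Met.
  (d) The claim is a contract claim, not a consumer claim. The proviso rescues it, though: the operative events occurred in Velria. Met.
  → Jurisdiction lies.
Courts with jurisdiction: the Velria High Bench, the Superior Court of Caswick, the Superior Court of Velria — 3 in total.

3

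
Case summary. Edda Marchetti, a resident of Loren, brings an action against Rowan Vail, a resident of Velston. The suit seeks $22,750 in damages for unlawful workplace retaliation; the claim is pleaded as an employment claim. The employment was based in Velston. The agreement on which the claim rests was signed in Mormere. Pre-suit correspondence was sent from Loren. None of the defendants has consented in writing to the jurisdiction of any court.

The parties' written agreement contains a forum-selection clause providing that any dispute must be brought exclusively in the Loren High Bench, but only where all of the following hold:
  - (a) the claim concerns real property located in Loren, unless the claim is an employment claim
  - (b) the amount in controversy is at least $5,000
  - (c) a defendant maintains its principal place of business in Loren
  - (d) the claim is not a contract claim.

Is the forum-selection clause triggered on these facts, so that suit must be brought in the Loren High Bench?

No

The Loren High Bench:
  (a) The claim does not concern real property. However, the claim is an employment claim, so the 'unless' proviso supplies this condition. Condition met.
  (b) The amount in controversy is USD 22,750, which meets the $5,000 floor. Met.
  (c) No defendant is a corporation. Fails.
  (d) The claim is an employment claim, not a contract claim. Satisfied.
  → The clause does not apply.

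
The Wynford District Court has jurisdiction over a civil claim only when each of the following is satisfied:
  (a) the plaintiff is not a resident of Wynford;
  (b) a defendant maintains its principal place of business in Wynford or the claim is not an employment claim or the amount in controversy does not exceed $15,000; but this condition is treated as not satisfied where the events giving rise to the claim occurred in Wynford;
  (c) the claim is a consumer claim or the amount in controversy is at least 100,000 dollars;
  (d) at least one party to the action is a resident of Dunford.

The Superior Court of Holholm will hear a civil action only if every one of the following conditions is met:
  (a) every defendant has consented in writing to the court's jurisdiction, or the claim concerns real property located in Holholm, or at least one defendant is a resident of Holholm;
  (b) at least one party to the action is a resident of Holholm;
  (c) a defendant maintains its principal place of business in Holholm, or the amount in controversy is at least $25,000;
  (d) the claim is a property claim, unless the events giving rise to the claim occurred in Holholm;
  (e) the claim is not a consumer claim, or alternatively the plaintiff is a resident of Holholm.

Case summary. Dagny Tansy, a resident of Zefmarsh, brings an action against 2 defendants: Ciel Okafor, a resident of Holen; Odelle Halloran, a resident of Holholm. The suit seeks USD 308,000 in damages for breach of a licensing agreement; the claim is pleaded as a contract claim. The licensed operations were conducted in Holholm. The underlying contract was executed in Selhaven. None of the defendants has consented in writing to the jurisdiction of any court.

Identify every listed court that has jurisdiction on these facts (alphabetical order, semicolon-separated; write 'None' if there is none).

The Wynford District Court:
  (a) The plaintiff resides in Zefmarsh, which is not Wynford. Satisfied.
  (b) The claim is a contract claim, not an employment claim, so one alternative holds. The exception is not triggered, since the operative events occurred in Holholm, not Wynford. Met.
  (c) The amount in controversy is $308,000, which meets the USD 100,000 floor — that alternative is enough. Satisfied.
  (d) No party resides in Dunford. Fails.
  → No jurisdiction.
The Superior Court of Holholm:
  (a) Odelle Halloran resides in Holholm, which satisfies one of the alternatives. Condition met.
  (b) Odelle Halloran resides in Holholm. Satisfied.
  (c) The amount in controversy is 308,000 dollars, which meets the USD 25,000 floor, so this disjunct is met. Met.
  (d) The claim is a contract claim, not a property claim. However, the operative events occurred in Holholm, so the 'unless' proviso supplies this condition. Condition met.
  (e) The claim is a contract claim, not a consumer claim, so this disjunct is met. Condition met.
  → Every requirement is satisfied — jurisdiction.

the Superior Court of Holholm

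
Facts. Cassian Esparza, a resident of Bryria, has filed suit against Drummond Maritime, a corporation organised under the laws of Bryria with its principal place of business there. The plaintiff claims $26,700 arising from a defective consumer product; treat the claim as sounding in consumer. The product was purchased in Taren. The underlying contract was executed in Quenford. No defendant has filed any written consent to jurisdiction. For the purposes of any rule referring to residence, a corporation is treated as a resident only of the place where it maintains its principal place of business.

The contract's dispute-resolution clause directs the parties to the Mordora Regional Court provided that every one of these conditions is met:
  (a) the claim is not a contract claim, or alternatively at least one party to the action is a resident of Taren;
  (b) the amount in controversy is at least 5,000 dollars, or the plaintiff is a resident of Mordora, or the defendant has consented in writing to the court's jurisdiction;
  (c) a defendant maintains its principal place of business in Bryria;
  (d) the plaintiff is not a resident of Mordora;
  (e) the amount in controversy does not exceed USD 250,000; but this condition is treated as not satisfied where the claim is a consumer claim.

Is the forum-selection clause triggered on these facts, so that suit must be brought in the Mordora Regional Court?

The Mordora Regional Court:
  (a) The claim is a consumer claim, not a contract claim, so one alternative holds. Condition met.
  (b) The amount in controversy is $26,700, which meets the USD 5,000 floor, which satisfies one of the alternatives. Condition met.
  (c) Drummond Maritime has its principal place of business in Bryria. Satisfied.
  (d) The plaintiff resides in Bryria, which is not Mordora. Satisfied.
  (e) The amount in controversy is $26,700, within the $250,000 ceiling. However, the claim is a consumer claim, which falls within the stated exception and so defeats the condition. Not met.
  → The clause does not apply.

No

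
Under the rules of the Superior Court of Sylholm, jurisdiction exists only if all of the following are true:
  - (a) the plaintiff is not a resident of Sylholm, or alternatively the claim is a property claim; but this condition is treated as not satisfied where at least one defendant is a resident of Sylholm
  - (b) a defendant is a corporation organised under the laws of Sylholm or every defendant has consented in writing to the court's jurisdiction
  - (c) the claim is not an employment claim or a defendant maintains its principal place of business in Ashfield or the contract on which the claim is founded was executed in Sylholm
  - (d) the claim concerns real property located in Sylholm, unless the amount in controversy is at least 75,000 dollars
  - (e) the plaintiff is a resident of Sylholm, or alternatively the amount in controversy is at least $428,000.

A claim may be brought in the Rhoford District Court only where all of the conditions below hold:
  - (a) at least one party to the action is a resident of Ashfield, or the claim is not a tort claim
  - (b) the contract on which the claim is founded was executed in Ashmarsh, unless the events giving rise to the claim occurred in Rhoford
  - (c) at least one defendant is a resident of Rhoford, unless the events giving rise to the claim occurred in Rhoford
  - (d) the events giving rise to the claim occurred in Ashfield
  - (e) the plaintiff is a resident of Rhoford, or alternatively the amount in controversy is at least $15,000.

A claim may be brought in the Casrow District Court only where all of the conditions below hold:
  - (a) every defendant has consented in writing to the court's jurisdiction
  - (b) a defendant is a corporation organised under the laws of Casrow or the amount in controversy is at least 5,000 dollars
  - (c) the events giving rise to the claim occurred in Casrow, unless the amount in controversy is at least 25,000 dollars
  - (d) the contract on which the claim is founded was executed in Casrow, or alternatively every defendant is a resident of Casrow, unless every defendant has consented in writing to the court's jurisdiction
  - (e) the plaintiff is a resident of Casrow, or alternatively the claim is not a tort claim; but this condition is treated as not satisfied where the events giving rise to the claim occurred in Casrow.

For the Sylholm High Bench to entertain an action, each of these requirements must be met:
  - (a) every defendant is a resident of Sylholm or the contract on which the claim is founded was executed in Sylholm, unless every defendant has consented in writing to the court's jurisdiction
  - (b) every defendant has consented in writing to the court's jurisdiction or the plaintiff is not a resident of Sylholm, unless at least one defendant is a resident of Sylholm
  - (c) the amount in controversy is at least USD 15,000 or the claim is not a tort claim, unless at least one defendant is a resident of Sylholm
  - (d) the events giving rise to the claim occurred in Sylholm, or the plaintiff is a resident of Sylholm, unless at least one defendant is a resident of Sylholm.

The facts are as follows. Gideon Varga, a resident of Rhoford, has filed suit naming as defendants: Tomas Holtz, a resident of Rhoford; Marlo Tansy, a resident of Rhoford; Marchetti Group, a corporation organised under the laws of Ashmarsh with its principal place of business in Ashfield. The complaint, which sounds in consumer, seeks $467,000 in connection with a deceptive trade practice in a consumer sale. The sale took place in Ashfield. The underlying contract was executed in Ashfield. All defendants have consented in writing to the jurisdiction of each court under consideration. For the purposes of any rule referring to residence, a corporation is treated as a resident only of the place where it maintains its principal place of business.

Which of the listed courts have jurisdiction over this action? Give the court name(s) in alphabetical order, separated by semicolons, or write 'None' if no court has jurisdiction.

The Superior Court of Sylholm:
  (a) The plaintiff resides in Rhoford, which is not Sylholm, so one alternative holds. And the carve-out is inapplicable — no defendant resides in Sylholm (they reside in Rhoford, Rhoford, Ashfield). Condition met.
  (b) Every defendant has filed written consent, so this disjunct is met. Satisfied.
  (c) The claim is a consumer claim, not an employment claim, so one alternative holds. Satisfied.
  (d) The claim does not concern real property. However, the amount in controversy is $467,000, which meets the USD 75,000 floor, so the 'unless' proviso supplies this condition. Satisfied.
  (e) The amount in controversy is 467,000 dollars, which meets the USD 428,000 floor, so one alternative holds. Condition met.
  → All conditions met; jurisdiction exists.
The Rhoford District Court:
  (a) Marchetti Group resides in Ashfield — that alternative is enough. Met.
  (b) The contract was executed in Ashfield, not Ashmarsh. The proviso offers no rescue either, since the operative events occurred in Ashfield, not Rhoford. Not met.
  (c) Tomas Holtz resides in Rhoford. Satisfied.
  (d) The operative events occurred in Ashfield. Met.
  (e) The plaintiff resides in Rhoford, so this disjunct is met. Condition met.
  → At least one condition fails; no jurisdiction.
The Casrow District Court:
  (a) Every defendant has filed written consent. Condition met.
  (b) The amount in controversy is 467,000 dollars, which meets the 5,000 dollars floor, which satisfies one of the alternatives. Satisfied.
  (c) The operative events occurred in Ashfield, not Casrow. But the amount in controversy is 467,000 dollars, which meets the 25,000 dollars floor, and the 'unless' clause therefore excuses the requirement. Satisfied.
  (d) The contract was executed in Ashfield, not Casrow; the defendants reside as follows — Tomas Holtz in Rhoford, Marlo Tansy in Rhoford, Marchetti Group in Ashfield — not all in Casrow — none of the alternatives is met. But every defendant has filed written consent, and the 'unless' clause therefore excuses the requirement. Condition met.
  (e) The claim is a consumer claim, not a tort claim, so this disjunct is met. The exception is not triggered, since the operative events occurred in Ashfield, not Casrow. Met.
  → The court has jurisdiction.
The Sylholm High Bench:
  (a) The defendants reside as follows — Tomas Holtz in Rhoford, Marlo Tansy in Rhoford, Marchetti Group in Ashfield — not all in Sylholm; the contract was executed in Ashfield, not Sylholm — every alternative fails. But every defendant has filed written consent, and the 'unless' clause therefore excuses the requirement. Satisfied.
  (b) Every defendant has filed written consent — that alternative is enough. Met.
  (c) The amount in controversy is USD 467,000, which meets the 15,000 dollars floor, so this disjunct is met. Met.
  (d) The operative events occurred in Ashfield, not Sylholm; the plaintiff resides in Rhoford, not Sylholm — none of the alternatives is met. Nor does the 'unless' clause help: no defendant resides in Sylholm (they reside in Rhoford, Rhoford, Ashfield). Condition not met.
  → Not every requirement is met — no jurisdiction.

the Casrow District Court; the Superior Court of Sylholm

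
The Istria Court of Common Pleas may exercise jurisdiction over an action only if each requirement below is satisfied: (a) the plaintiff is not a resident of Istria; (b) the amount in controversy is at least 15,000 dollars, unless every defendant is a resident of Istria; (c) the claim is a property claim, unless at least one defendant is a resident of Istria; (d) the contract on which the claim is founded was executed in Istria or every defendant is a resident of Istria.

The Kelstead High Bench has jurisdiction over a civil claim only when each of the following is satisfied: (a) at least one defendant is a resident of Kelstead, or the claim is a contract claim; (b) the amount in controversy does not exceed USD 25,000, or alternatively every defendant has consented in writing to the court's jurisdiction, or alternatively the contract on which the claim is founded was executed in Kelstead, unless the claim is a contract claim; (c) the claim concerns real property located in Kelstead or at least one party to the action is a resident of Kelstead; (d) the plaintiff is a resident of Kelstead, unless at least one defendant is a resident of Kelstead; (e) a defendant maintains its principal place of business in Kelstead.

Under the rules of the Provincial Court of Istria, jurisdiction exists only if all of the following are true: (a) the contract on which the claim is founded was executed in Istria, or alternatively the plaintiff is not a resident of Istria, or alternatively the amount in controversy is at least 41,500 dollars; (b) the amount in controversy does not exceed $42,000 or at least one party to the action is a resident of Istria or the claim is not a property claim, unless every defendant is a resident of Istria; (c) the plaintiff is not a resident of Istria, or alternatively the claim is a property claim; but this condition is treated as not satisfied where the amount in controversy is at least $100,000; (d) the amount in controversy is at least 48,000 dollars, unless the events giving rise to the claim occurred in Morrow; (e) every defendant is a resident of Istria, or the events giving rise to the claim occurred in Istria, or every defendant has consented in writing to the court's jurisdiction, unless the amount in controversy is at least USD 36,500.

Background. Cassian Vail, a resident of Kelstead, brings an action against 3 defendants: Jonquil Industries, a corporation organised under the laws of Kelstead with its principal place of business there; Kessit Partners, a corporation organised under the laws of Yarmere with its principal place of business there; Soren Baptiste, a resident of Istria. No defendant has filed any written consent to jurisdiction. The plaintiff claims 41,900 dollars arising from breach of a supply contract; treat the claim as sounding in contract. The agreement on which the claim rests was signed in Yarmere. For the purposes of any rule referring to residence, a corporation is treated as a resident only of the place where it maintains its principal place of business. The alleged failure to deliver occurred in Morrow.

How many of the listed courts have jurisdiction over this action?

2

The Istria Court of Common Pleas:
  (a) The plaintiff resides in Kelstead, which is not Istria. Condition met.
  (b) The amount in controversy is 41,900 dollars, which meets the USD 15,000 floor. Satisfied.
  (c) The claim is a contract claim, not a property claim. But Soren Baptiste resides in Istria, and the 'unless' clause therefore excuses the requirement. Satisfied.
  (d) The contract was executed in Yarmere, not Istria; the defendants reside as follows — Jonquil Industries in Kelstead, Kessit Partners in Yarmere, Soren Baptiste in Istria — not all in Istria — no alternative holds. Not satisfied.
  → No jurisdiction.
The Kelstead High Bench:
  (a) Jonquil Industries resides in Kelstead, so one alternative holds. Condition met.
  (b) The amount in controversy is 41,900 dollars, above the USD 25,000 ceiling; no such written consent has been filed; the contract was executed in Yarmere, not Kelstead — none of the alternatives is met. However, the claim is a contract claim, so the 'unless' proviso supplies this condition. Satisfied.
  (c) Cassian Vail resides in Kelstead, so this disjunct is met. Met.
  (d) The plaintiff resides in Kelstead. Satisfied.
  (e) Jonquil Industries has its principal place of business in Kelstead. Met.
  → Jurisdiction lies.
The Provincial Court of Istria:
  (a) The plaintiff resides in Kelstead, which is not Istria — that alternative is enough. Met.
  (b) The amount in controversy is USD 41,900, within the 42,000 dollars ceiling — that alternative is enough. Satisfied.
  (c) The plaintiff resides in Kelstead, which is not Istria, which satisfies one of the alternatives. And the carve-out is inapplicable — the amount in controversy is USD 41,900, below the USD 100,000 floor. Satisfied.
  (d) The amount in controversy is 41,900 dollars, below the 48,000 dollars floor. But the operative events occurred in Morrow, and the 'unless' clause therefore excuses the requirement. Satisfied.
  (e) The defendants reside as follows — Jonquil Industries in Kelstead, Kessit Partners in Yarmere, Soren Baptiste in Istria — not all in Istria; the operative events occurred in Morrow, not Istria; no such written consent has been filed — every alternative fails. The proviso rescues it, though: the amount in controversy is 41,900 dollars, which meets the USD 36,500 floor. Met.
  → Jurisdiction lies.
Courts with jurisdiction: the Kelstead High Bench, the Provincial Court of Istria — 2 in total.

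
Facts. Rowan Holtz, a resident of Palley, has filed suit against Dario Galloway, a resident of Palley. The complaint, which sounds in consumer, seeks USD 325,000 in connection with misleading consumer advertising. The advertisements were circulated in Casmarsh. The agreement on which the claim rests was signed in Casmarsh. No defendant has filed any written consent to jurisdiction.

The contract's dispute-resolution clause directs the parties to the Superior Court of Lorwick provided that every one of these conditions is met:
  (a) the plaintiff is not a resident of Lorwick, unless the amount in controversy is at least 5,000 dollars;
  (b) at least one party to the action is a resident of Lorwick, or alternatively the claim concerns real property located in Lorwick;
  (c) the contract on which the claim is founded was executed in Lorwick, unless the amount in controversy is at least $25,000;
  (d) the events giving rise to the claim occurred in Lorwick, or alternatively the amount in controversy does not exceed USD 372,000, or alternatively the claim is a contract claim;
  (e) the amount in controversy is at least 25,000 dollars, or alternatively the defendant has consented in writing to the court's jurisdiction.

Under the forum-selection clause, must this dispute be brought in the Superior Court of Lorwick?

The Superior Court of Lorwick:
  (a) The plaintiff resides in Palley, which is not Lorwick. Condition met.
  (b) No party resides in Lorwick; the claim does not concern real property — none of the alternatives is met. Condition not met.
  (c) The contract was executed in Casmarsh, not Lorwick. However, the amount in controversy is 325,000 dollars, which meets the USD 25,000 floor, so the 'unless' proviso supplies this condition. Satisfied.
  (d) The amount in controversy is USD 325,000, within the USD 372,000 ceiling, so this disjunct is met. Met.
  (e) The amount in controversy is 325,000 dollars, which meets the 25,000 dollars floor, so this disjunct is met. Met.
  → Forum clause is not triggered.

No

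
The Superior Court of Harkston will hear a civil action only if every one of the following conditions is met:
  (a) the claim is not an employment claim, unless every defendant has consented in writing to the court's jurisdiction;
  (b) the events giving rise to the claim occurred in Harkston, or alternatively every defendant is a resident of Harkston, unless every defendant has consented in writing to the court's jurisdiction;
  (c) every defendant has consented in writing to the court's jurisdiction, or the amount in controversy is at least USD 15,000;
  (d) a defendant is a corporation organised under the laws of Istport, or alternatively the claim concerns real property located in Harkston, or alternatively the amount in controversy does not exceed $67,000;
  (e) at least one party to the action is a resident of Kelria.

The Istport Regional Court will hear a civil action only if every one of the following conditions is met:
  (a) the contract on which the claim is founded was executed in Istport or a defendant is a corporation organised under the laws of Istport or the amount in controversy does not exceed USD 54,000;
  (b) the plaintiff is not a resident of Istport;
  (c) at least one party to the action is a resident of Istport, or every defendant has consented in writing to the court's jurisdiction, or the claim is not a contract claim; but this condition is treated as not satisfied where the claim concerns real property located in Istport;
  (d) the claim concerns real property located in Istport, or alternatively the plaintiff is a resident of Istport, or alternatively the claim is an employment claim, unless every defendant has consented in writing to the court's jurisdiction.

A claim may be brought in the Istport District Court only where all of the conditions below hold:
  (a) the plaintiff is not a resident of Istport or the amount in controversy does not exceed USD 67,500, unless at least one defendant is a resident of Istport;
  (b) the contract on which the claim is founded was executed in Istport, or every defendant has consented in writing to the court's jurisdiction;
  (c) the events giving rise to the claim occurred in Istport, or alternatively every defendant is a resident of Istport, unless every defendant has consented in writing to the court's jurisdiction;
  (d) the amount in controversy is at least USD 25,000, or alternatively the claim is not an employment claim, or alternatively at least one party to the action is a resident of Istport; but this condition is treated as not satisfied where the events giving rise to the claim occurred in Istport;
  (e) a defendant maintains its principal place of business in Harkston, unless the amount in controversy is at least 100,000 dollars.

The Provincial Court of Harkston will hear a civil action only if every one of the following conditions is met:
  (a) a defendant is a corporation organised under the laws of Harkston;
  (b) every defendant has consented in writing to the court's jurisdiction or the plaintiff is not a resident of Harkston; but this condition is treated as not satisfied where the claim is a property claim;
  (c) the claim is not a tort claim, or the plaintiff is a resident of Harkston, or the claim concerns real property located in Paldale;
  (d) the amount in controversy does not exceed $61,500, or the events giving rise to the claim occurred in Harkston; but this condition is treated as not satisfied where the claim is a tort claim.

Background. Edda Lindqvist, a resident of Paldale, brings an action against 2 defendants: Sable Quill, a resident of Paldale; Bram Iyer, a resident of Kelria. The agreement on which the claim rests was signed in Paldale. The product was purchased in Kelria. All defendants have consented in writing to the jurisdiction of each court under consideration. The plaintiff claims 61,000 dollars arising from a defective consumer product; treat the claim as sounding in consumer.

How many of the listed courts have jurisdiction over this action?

The Superior Court of Harkston:
  (a) The claim is a consumer claim, not an employment claim. Satisfied.
  (b) The operative events occurred in Kelria, not Harkston; the defendants reside as follows — Sable Quill in Paldale, Bram Iyer in Kelria — not all in Harkston — none of the alternatives is met. But every defendant has filed written consent, and the 'unless' clause therefore excuses the requirement. Met.
  (c) Every defendant has filed written consent, so this disjunct is met. Satisfied.
  (d) The amount in controversy is 61,000 dollars, within the USD 67,000 ceiling, so this disjunct is met. Met.
  (e) Bram Iyer resides in Kelria. Met.
  → Every requirement is satisfied — jurisdiction.
The Istport Regional Court:
  (a) The contract was executed in Paldale, not Istport; no defendant is a corporation; the amount in controversy is $61,000, above the USD 54,000 ceiling — no alternative holds. Fails.
  (b) The plaintiff resides in Paldale, which is not Istport. Condition met.
  (c) Every defendant has filed written consent, which satisfies one of the alternatives. And the carve-out is inapplicable — the claim does not concern real property. Met.
  (d) The claim does not concern real property; the plaintiff resides in Paldale, not Istport; the claim is a consumer claim, not an employment claim — every alternative fails. However, every defendant has filed written consent, so the 'unless' proviso supplies this condition. Satisfied.
  → No jurisdiction.
The Istport District Court:
  (a) The plaintiff resides in Paldale, which is not Istport, which satisfies one of the alternatives. Met.
  (b) Every defendant has filed written consent — that alternative is enough. Satisfied.
  (c) The operative events occurred in Kelria, not Istport; the defendants reside as follows — Sable Quill in Paldale, Bram Iyer in Kelria — not all in Istport — no alternative holds. But every defendant has filed written consent, and the 'unless' clause therefore excuses the requirement. Satisfied.
  (d) The amount in controversy is USD 61,000, which meets the USD 25,000 floor, which satisfies one of the alternatives. The exception is not triggered, since the operative events occurred in Kelria, not Istport. Satisfied.
  (e) No defendant is a corporation. And the amount in controversy is $61,000, below the USD 100,000 floor, so the proviso does not save it. Condition not met.
  → Not every requirement is met — no jurisdiction.
The Provincial Court of Harkston:
  (a) No defendant is a corporation. Fails.
  (b) Every defendant has filed written consent, so this disjunct is met. The carve-out does not apply: the claim is a consumer claim, not a property claim. Condition met.
  (c) The claim is a consumer claim, not a tort claim, so one alternative holds. Satisfied.
  (d) The amount in controversy is 61,000 dollars, within the USD 61,500 ceiling, so this disjunct is met. The carve-out does not apply: the claim is a consumer claim, not a tort claim. Satisfied.
  → Not every requirement is met — no jurisdiction.
Courts with jurisdiction: the Superior Court of Harkston — 1 in total.

1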